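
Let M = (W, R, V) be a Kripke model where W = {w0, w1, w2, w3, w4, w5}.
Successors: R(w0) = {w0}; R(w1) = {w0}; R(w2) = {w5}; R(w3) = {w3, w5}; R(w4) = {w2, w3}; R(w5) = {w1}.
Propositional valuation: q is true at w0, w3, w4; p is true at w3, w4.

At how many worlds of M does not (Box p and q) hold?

6

Let φ = not (Box p and q). Evaluate φ at each world:
  w0 (successors {w0}): φ is true.
  w1 (successors {w0}): φ is true.
  w2 (successors {w5}): φ is true.
  w3 (successors {w3, w5}): φ is true.
  w4 (successors {w2, w3}): φ is true.
  w5 (successors {w1}): φ is true.
For instance, at w0:
  At w0: Box p and q is false, so not (Box p and q) is true.
    At w0: Box p is false, q is true, so Box p and q is false.
      At w0: Box p requires p at every successor {w0}.
        p fails at w0, so Box p is false at w0.
Satisfying worlds: {w0, w1, w2, w3, w4, w5}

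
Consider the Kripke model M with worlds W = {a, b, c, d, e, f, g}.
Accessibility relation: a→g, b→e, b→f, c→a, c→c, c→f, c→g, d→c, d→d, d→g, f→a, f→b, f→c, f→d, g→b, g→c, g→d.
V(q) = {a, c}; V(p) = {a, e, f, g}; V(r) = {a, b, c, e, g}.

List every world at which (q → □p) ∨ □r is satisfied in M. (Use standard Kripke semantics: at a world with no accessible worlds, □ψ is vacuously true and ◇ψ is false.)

Let φ = (q → □p) ∨ □r. Evaluate φ at each world:
  a (successors {g}): φ is true.
  b (successors {e, f}): φ is true.
  c (successors {a, c, f, g}): φ is false.
  d (successors {c, d, g}): φ is true.
  e (successors ∅): φ is true.
  f (successors {a, b, c, d}): φ is true.
  g (successors {b, c, d}): φ is true.
For instance, at c:
  At c: q → □p is false, □r is false, so (q → □p) ∨ □r is false.
    At c: q is true, □p is false, so q → □p is false.
      At c: □p requires p at every successor {a, c, f, g}.
        p fails at c, so □p is false at c.
    At c: □r requires r at every successor {a, c, f, g}.
      r fails at f, so □r is false at c.
Satisfying worlds: {a, b, d, e, f, g}

a, b, d, e, f, g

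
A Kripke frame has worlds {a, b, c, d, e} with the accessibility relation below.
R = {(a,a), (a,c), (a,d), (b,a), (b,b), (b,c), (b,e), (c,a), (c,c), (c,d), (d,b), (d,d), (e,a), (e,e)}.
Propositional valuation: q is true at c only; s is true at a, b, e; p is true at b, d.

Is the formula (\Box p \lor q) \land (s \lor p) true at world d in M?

Yes

Recall that \Box ψ holds at a world iff ψ holds at every accessible world, and \Diamond ψ holds iff ψ holds at some accessible world.
At d: \Box p \lor q is true, s \lor p is true, so (\Box p \lor q) \land (s \lor p) is true.
  At d: \Box p is true, q is false, so \Box p \lor q is true.
    At d: \Box p requires p at every successor {b, d}.
      At b: p is true.
      At d: p is true.
    So \Box p is true at d.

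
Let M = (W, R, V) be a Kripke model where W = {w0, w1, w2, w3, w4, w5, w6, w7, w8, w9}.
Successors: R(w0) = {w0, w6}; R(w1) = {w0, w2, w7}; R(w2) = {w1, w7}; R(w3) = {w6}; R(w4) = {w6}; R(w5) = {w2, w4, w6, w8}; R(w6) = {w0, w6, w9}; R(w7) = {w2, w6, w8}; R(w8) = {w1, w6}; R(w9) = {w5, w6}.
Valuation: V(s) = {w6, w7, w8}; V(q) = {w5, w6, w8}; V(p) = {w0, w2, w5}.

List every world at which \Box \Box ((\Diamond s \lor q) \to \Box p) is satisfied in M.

none

Let φ = \Box \Box ((\Diamond s \lor q) \to \Box p). Evaluate φ at each world:
  w0 (successors {w0, w6}): φ is false.
  w1 (successors {w0, w2, w7}): φ is false.
  w2 (successors {w1, w7}): φ is false.
  w3 (successors {w6}): φ is false.
  w4 (successors {w6}): φ is false.
  w5 (successors {w2, w4, w6, w8}): φ is false.
  w6 (successors {w0, w6, w9}): φ is false.
  w7 (successors {w2, w6, w8}): φ is false.
  w8 (successors {w1, w6}): φ is false.
  w9 (successors {w5, w6}): φ is false.
For instance, at w0:
  At w0: \Box \Box ((\Diamond s \lor q) \to \Box p) requires \Box ((\Diamond s \lor q) \to \Box p) at every successor {w0, w6}.
    \Box ((\Diamond s \lor q) \to \Box p) fails at w0, so \Box \Box ((\Diamond s \lor q) \to \Box p) is false at w0.
      At w0: \Box ((\Diamond s \lor q) \to \Box p) requires (\Diamond s \lor q) \to \Box p at every successor {w0, w6}.
        (\Diamond s \lor q) \to \Box p fails at w0, so \Box ((\Diamond s \lor q) \to \Box p) is false at w0.
Satisfying worlds: none.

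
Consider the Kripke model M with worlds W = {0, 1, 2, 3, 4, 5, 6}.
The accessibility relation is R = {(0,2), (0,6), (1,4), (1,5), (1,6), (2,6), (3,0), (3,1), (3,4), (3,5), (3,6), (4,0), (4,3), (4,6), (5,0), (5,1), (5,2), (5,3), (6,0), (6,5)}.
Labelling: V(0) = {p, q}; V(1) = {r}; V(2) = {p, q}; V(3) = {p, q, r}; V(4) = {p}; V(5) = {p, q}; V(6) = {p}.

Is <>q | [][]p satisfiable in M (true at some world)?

Yes

Let φ = <>q | [][]p. Evaluate φ at each world:
  0 (successors {2, 6}): φ is true.
  1 (successors {4, 5, 6}): φ is true.
  2 (successors {6}): φ is true.
  3 (successors {0, 1, 4, 5, 6}): φ is true.
  4 (successors {0, 3, 6}): φ is true.
  5 (successors {0, 1, 2, 3}): φ is true.
  6 (successors {0, 5}): φ is true.
Detail at 0 (witness):
  At 0: <>q is true, [][]p is true, so <>q | [][]p is true.
    At 0: <>q requires q at some successor in {2, 6}.
      q holds at 2, so <>q is true at 0.
    At 0: [][]p requires []p at every successor {2, 6}.
      At 2: []p is true.
      At 6: []p is true.
    So [][]p is true at 0.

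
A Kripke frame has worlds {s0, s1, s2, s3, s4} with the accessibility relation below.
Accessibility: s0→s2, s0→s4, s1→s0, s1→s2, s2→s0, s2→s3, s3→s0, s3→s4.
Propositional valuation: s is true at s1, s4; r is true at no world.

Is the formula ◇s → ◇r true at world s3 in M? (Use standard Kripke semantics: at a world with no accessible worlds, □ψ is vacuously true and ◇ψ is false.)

No

At s3: ◇s is true, ◇r is false, so ◇s → ◇r is false.
  At s3: ◇s requires s at some successor in {s0, s4}.
    s holds at s4, so ◇s is true at s3.
  At s3: ◇r requires r at some successor in {s0, s4}.
    At s0: r is false.
    At s4: r is false.
  So ◇r is false at s3.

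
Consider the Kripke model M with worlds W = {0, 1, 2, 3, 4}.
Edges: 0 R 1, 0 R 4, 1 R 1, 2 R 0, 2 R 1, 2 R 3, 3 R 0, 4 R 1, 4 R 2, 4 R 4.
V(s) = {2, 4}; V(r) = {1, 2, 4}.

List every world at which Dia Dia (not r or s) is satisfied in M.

Let φ = Dia Dia (not r or s). Evaluate φ at each world:
  0 (successors {1, 4}): φ is true.
  1 (successors {1}): φ is false.
  2 (successors {0, 1, 3}): φ is true.
  3 (successors {0}): φ is true.
  4 (successors {1, 2, 4}): φ is true.
For instance, at 3:
  At 3: Dia Dia (not r or s) requires Dia (not r or s) at some successor in {0}.
    Dia (not r or s) holds at 0, so Dia Dia (not r or s) is true at 3.
      At 0: Dia (not r or s) requires not r or s at some successor in {1, 4}.
        not r or s holds at 4, so Dia (not r or s) is true at 0.
Satisfying worlds: {0, 2, 3, 4}

0, 2, 3, 4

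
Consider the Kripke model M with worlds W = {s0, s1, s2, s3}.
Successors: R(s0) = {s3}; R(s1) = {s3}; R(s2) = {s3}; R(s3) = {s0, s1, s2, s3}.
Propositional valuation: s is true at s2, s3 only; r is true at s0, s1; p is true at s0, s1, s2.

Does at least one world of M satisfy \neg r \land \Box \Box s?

Let φ = \neg r \land \Box \Box s. Evaluate φ at each world:
  s0 (successors {s3}): φ is false.
  s1 (successors {s3}): φ is false.
  s2 (successors {s3}): φ is false.
  s3 (successors {s0, s1, s2, s3}): φ is false.
For instance, at s3:
  At s3: \neg r is true, \Box \Box s is false, so \neg r \land \Box \Box s is false.
    At s3: \Box \Box s requires \Box s at every successor {s0, s1, s2, s3}.
      \Box s fails at s3, so \Box \Box s is false at s3.

No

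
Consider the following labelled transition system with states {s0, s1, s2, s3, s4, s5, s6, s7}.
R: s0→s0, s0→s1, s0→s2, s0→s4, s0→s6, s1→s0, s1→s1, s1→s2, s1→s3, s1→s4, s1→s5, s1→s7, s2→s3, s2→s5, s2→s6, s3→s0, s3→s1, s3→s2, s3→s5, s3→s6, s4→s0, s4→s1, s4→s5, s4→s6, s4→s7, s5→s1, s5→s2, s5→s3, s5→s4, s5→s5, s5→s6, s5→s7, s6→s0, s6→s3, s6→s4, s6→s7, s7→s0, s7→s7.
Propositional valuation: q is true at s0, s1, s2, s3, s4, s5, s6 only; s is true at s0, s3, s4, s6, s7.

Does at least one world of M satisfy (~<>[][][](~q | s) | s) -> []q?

Yes

Let φ = (~<>[][][](~q | s) | s) -> []q. Evaluate φ at each world:
  s0 (successors {s0, s1, s2, s4, s6}): φ is true.
  s1 (successors {s0, s1, s2, s3, s4, s5, s7}): φ is false.
  s2 (successors {s3, s5, s6}): φ is true.
  s3 (successors {s0, s1, s2, s5, s6}): φ is true.
  s4 (successors {s0, s1, s5, s6, s7}): φ is false.
  s5 (successors {s1, s2, s3, s4, s5, s6, s7}): φ is false.
  s6 (successors {s0, s3, s4, s7}): φ is false.
  s7 (successors {s0, s7}): φ is false.
Detail at s0 (witness):
  At s0: ~<>[][][](~q | s) | s is true, []q is true, so (~<>[][][](~q | s) | s) -> []q is true.
    At s0: ~<>[][][](~q | s) is true, s is true, so ~<>[][][](~q | s) | s is true.
      At s0: <>[][][](~q | s) is false, so ~<>[][][](~q | s) is true.
    At s0: []q requires q at every successor {s0, s1, s2, s4, s6}.
      At s0: q is true.
      At s1: q is true.
      At s2: q is true.
      At s4: q is true.
      At s6: q is true.
    So []q is true at s0.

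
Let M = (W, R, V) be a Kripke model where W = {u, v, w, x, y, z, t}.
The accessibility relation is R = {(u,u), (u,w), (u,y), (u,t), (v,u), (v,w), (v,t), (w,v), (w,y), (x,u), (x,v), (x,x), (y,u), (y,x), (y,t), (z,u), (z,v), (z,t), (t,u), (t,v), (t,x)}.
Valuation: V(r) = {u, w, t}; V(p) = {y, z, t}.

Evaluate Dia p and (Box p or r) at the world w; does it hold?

Yes

At w: Dia p is true, Box p or r is true, so Dia p and (Box p or r) is true.
  At w: Dia p requires p at some successor in {v, y}.
    p holds at y, so Dia p is true at w.
  At w: Box p is false, r is true, so Box p or r is true.
    At w: Box p requires p at every successor {v, y}.
      p fails at v, so Box p is false at w.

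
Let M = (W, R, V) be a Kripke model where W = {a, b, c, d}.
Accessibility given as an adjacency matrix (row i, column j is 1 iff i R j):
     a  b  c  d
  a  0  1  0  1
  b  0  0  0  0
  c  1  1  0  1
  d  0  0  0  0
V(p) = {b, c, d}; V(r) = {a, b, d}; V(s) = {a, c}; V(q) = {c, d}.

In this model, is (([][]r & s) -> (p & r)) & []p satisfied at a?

At a: ([][]r & s) -> (p & r) is false, []p is true, so (([][]r & s) -> (p & r)) & []p is false.
  At a: [][]r & s is true, p & r is false, so ([][]r & s) -> (p & r) is false.
    At a: [][]r is true, s is true, so [][]r & s is true.
      At a: [][]r requires []r at every successor {b, d}.
        At b: []r is true.
        At d: []r is true.
      So [][]r is true at a.
  At a: []p requires p at every successor {b, d}.
    At b: p is true.
    At d: p is true.
  So []p is true at a.

No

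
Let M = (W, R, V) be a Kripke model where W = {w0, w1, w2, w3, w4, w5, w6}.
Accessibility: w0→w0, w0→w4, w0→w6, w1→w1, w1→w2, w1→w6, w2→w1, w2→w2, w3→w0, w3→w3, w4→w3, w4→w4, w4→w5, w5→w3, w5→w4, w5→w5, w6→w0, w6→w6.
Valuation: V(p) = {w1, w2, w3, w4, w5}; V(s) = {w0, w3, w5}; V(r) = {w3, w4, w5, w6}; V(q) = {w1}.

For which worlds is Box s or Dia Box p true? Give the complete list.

Let φ = Box s or Dia Box p. Evaluate φ at each world:
  w0 (successors {w0, w4, w6}): φ is true.
  w1 (successors {w1, w2, w6}): φ is true.
  w2 (successors {w1, w2}): φ is true.
  w3 (successors {w0, w3}): φ is true.
  w4 (successors {w3, w4, w5}): φ is true.
  w5 (successors {w3, w4, w5}): φ is true.
  w6 (successors {w0, w6}): φ is false.
For instance, at w5:
  At w5: Box s is false, Dia Box p is true, so Box s or Dia Box p is true.
    At w5: Box s requires s at every successor {w3, w4, w5}.
      s fails at w4, so Box s is false at w5.
    At w5: Dia Box p requires Box p at some successor in {w3, w4, w5}.
      Box p holds at w4, so Dia Box p is true at w5.
Satisfying worlds: {w0, w1, w2, w3, w4, w5}

w0, w1, w2, w3, w4, w5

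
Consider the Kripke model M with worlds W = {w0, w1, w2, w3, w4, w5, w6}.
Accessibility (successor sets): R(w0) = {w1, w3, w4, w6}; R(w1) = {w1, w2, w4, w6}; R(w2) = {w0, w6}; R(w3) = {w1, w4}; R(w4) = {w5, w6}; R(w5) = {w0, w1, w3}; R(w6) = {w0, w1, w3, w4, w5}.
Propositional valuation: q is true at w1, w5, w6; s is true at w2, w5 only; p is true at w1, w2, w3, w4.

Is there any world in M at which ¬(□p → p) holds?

No

Recall that □ψ holds at a world iff ψ holds at every accessible world, and ◇ψ holds iff ψ holds at some accessible world.
Let φ = ¬(□p → p). Evaluate φ at each world:
  w0 (successors {w1, w3, w4, w6}): φ is false.
  w1 (successors {w1, w2, w4, w6}): φ is false.
  w2 (successors {w0, w6}): φ is false.
  w3 (successors {w1, w4}): φ is false.
  w4 (successors {w5, w6}): φ is false.
  w5 (successors {w0, w1, w3}): φ is false.
  w6 (successors {w0, w1, w3, w4, w5}): φ is false.
For instance, at w3:
  At w3: □p → p is true, so ¬(□p → p) is false.
    At w3: □p is true, p is true, so □p → p is true.
      At w3: □p requires p at every successor {w1, w4}.
        At w1: p is true.
        At w4: p is true.
      So □p is true at w3.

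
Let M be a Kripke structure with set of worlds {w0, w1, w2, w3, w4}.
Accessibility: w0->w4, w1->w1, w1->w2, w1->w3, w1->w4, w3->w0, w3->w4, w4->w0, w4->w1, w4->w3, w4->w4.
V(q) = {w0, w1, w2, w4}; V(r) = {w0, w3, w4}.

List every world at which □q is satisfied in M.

Let φ = □q. Evaluate φ at each world:
  w0 (successors {w4}): φ is true.
  w1 (successors {w1, w2, w3, w4}): φ is false.
  w2 (successors ∅): φ is true.
  w3 (successors {w0, w4}): φ is true.
  w4 (successors {w0, w1, w3, w4}): φ is false.
For instance, at w3:
  At w3: □q requires q at every successor {w0, w4}.
    At w0: q is true.
    At w4: q is true.
  So □q is true at w3.
Satisfying worlds: {w0, w2, w3}

w0, w2, w3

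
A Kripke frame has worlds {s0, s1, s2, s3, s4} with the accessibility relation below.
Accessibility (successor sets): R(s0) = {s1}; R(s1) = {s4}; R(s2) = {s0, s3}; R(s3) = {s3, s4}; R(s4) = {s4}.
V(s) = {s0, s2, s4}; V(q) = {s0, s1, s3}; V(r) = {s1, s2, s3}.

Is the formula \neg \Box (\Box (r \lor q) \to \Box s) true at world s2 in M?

Yes

Recall that \Box ψ holds at a world iff ψ holds at every accessible world, and \Diamond ψ holds iff ψ holds at some accessible world.
At s2: \Box (\Box (r \lor q) \to \Box s) is false, so \neg \Box (\Box (r \lor q) \to \Box s) is true.
  At s2: \Box (\Box (r \lor q) \to \Box s) requires \Box (r \lor q) \to \Box s at every successor {s0, s3}.
    \Box (r \lor q) \to \Box s fails at s0, so \Box (\Box (r \lor q) \to \Box s) is false at s2.
      At s0: \Box (r \lor q) is true, \Box s is false, so \Box (r \lor q) \to \Box s is false.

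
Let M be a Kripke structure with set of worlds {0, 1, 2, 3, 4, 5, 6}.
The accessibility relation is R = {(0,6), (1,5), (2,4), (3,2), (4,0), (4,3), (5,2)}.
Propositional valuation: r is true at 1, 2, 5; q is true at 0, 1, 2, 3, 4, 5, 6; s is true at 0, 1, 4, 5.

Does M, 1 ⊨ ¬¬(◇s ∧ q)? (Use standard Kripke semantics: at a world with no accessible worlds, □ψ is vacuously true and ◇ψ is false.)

Yes

Recall that ◇ψ holds at a world iff ψ holds at some accessible world.
At 1: ¬(◇s ∧ q) is false, so ¬¬(◇s ∧ q) is true.
  At 1: ◇s ∧ q is true, so ¬(◇s ∧ q) is false.
    At 1: ◇s is true, q is true, so ◇s ∧ q is true.
      At 1: ◇s requires s at some successor in {5}.
        s holds at 5, so ◇s is true at 1.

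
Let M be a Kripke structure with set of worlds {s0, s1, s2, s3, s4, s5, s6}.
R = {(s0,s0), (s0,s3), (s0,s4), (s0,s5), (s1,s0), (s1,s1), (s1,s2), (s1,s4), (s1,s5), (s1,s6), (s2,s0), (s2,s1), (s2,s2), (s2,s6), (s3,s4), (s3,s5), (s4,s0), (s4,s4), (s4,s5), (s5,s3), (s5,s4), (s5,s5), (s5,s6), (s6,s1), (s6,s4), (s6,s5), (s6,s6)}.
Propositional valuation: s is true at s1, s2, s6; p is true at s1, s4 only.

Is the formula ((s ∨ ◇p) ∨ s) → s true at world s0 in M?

At s0: (s ∨ ◇p) ∨ s is true, s is false, so ((s ∨ ◇p) ∨ s) → s is false.
  At s0: s ∨ ◇p is true, s is false, so (s ∨ ◇p) ∨ s is true.
    At s0: s is false, ◇p is true, so s ∨ ◇p is true.
      At s0: ◇p requires p at some successor in {s0, s3, s4, s5}.
        p holds at s4, so ◇p is true at s0.

No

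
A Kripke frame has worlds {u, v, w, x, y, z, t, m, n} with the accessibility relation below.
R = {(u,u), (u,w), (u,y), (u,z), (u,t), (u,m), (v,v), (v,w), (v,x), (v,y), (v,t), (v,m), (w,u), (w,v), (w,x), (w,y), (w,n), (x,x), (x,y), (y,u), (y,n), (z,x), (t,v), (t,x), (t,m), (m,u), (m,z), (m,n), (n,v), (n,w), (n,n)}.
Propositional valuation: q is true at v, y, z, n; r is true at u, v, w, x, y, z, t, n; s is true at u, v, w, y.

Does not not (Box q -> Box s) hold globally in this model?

Yes

Recall that Box ψ holds at a world iff ψ holds at every accessible world, and Dia ψ holds iff ψ holds at some accessible world.
Let φ = not not (Box q -> Box s). Evaluate φ at each world:
  u (successors {u, w, y, z, t, m}): φ is true.
  v (successors {v, w, x, y, t, m}): φ is true.
  w (successors {u, v, x, y, n}): φ is true.
  x (successors {x, y}): φ is true.
  y (successors {u, n}): φ is true.
  z (successors {x}): φ is true.
  t (successors {v, x, m}): φ is true.
  m (successors {u, z, n}): φ is true.
  n (successors {v, w, n}): φ is true.
For instance, at t:
  At t: not (Box q -> Box s) is false, so not not (Box q -> Box s) is true.
    At t: Box q -> Box s is true, so not (Box q -> Box s) is false.
      At t: Box q is false, Box s is false, so Box q -> Box s is true.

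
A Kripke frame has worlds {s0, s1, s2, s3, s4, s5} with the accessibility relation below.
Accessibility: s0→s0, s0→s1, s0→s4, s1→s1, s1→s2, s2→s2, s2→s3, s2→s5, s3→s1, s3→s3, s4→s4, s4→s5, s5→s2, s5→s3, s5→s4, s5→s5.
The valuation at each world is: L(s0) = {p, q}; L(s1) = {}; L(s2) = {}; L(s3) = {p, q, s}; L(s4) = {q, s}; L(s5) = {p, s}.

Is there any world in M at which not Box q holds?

Let φ = not Box q. Evaluate φ at each world:
  s0 (successors {s0, s1, s4}): φ is true.
  s1 (successors {s1, s2}): φ is true.
  s2 (successors {s2, s3, s5}): φ is true.
  s3 (successors {s1, s3}): φ is true.
  s4 (successors {s4, s5}): φ is true.
  s5 (successors {s2, s3, s4, s5}): φ is true.
Detail at s0 (witness):
  At s0: Box q is false, so not Box q is true.
    At s0: Box q requires q at every successor {s0, s1, s4}.
      q fails at s1, so Box q is false at s0.

Yes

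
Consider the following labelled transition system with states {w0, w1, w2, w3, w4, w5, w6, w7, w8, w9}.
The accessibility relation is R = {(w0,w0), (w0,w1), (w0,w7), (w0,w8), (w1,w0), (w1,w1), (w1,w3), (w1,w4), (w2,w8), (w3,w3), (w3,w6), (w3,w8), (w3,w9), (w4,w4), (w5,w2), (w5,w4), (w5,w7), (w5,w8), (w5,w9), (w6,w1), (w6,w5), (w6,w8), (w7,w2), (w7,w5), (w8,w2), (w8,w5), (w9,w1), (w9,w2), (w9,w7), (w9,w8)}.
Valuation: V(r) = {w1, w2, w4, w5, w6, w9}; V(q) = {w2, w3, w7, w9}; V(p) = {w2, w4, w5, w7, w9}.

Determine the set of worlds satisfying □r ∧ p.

Let φ = □r ∧ p. Evaluate φ at each world:
  w0 (successors {w0, w1, w7, w8}): φ is false.
  w1 (successors {w0, w1, w3, w4}): φ is false.
  w2 (successors {w8}): φ is false.
  w3 (successors {w3, w6, w8, w9}): φ is false.
  w4 (successors {w4}): φ is true.
  w5 (successors {w2, w4, w7, w8, w9}): φ is false.
  w6 (successors {w1, w5, w8}): φ is false.
  w7 (successors {w2, w5}): φ is true.
  w8 (successors {w2, w5}): φ is false.
  w9 (successors {w1, w2, w7, w8}): φ is false.
For instance, at w4:
  At w4: □r is true, p is true, so □r ∧ p is true.
    At w4: □r requires r at every successor {w4}.
      At w4: r is true.
    So □r is true at w4.
Satisfying worlds: {w4, w7}

w4, w7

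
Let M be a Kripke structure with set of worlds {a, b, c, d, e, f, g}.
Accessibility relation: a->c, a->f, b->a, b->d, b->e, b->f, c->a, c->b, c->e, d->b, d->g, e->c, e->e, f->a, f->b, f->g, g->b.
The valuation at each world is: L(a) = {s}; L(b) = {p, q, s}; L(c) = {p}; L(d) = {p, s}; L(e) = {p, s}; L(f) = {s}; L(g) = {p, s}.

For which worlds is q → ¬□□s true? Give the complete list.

a, b, c, d, e, f, g

Let φ = q → ¬□□s. Evaluate φ at each world:
  a (successors {c, f}): φ is true.
  b (successors {a, d, e, f}): φ is true.
  c (successors {a, b, e}): φ is true.
  d (successors {b, g}): φ is true.
  e (successors {c, e}): φ is true.
  f (successors {a, b, g}): φ is true.
  g (successors {b}): φ is true.
For instance, at a:
  At a: q is false, ¬□□s is false, so q → ¬□□s is true.
    At a: □□s is true, so ¬□□s is false.
      At a: □□s requires □s at every successor {c, f}.
        At c: □s is true.
        At f: □s is true.
      So □□s is true at a.
Satisfying worlds: {a, b, c, d, e, f, g}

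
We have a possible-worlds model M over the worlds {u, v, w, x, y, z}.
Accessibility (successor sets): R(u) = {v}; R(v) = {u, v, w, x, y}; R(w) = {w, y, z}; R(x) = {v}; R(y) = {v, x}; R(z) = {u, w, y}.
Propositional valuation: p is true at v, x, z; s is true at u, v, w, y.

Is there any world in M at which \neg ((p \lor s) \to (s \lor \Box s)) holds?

No

Let φ = \neg ((p \lor s) \to (s \lor \Box s)). Evaluate φ at each world:
  u (successors {v}): φ is false.
  v (successors {u, v, w, x, y}): φ is false.
  w (successors {w, y, z}): φ is false.
  x (successors {v}): φ is false.
  y (successors {v, x}): φ is false.
  z (successors {u, w, y}): φ is false.
For instance, at z:
  At z: (p \lor s) \to (s \lor \Box s) is true, so \neg ((p \lor s) \to (s \lor \Box s)) is false.
    At z: p \lor s is true, s \lor \Box s is true, so (p \lor s) \to (s \lor \Box s) is true.
      At z: s is false, \Box s is true, so s \lor \Box s is true.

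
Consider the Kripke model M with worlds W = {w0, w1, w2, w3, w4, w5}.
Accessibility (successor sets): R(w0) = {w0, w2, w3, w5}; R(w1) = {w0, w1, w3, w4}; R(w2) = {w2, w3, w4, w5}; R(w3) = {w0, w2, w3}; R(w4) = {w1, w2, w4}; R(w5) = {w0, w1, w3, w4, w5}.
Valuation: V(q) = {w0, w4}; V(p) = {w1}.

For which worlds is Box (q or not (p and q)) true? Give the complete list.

w0, w1, w2, w3, w4, w5

Let φ = Box (q or not (p and q)). Evaluate φ at each world:
  w0 (successors {w0, w2, w3, w5}): φ is true.
  w1 (successors {w0, w1, w3, w4}): φ is true.
  w2 (successors {w2, w3, w4, w5}): φ is true.
  w3 (successors {w0, w2, w3}): φ is true.
  w4 (successors {w1, w2, w4}): φ is true.
  w5 (successors {w0, w1, w3, w4, w5}): φ is true.
For instance, at w4:
  At w4: Box (q or not (p and q)) requires q or not (p and q) at every successor {w1, w2, w4}.
    At w1: q or not (p and q) is true.
    At w2: q or not (p and q) is true.
    At w4: q or not (p and q) is true.
  So Box (q or not (p and q)) is true at w4.
Satisfying worlds: {w0, w1, w2, w3, w4, w5}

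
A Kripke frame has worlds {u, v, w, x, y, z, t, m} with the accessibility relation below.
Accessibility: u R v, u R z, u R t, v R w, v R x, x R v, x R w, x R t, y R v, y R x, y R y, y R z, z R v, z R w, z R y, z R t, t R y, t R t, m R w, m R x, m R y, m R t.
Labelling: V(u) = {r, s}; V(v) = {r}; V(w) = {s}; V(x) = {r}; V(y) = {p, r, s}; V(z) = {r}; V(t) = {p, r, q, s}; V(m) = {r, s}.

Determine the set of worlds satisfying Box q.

w

Let φ = Box q. Evaluate φ at each world:
  u (successors {v, z, t}): φ is false.
  v (successors {w, x}): φ is false.
  w (successors ∅): φ is true.
  x (successors {v, w, t}): φ is false.
  y (successors {v, x, y, z}): φ is false.
  z (successors {v, w, y, t}): φ is false.
  t (successors {y, t}): φ is false.
  m (successors {w, x, y, t}): φ is false.
For instance, at u:
  At u: Box q requires q at every successor {v, z, t}.
    q fails at v, so Box q is false at u.
Satisfying worlds: {w}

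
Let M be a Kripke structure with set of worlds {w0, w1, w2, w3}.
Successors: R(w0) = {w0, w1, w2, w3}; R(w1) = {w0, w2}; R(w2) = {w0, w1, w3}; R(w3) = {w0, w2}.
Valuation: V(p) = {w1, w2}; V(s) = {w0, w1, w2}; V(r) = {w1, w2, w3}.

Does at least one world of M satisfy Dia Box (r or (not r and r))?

No

Let φ = Dia Box (r or (not r and r)). Evaluate φ at each world:
  w0 (successors {w0, w1, w2, w3}): φ is false.
  w1 (successors {w0, w2}): φ is false.
  w2 (successors {w0, w1, w3}): φ is false.
  w3 (successors {w0, w2}): φ is false.
For instance, at w0:
  At w0: Dia Box (r or (not r and r)) requires Box (r or (not r and r)) at some successor in {w0, w1, w2, w3}.
    At w0: Box (r or (not r and r)) is false.
    At w1: Box (r or (not r and r)) is false.
    At w2: Box (r or (not r and r)) is false.
    At w3: Box (r or (not r and r)) is false.
  So Dia Box (r or (not r and r)) is false at w0.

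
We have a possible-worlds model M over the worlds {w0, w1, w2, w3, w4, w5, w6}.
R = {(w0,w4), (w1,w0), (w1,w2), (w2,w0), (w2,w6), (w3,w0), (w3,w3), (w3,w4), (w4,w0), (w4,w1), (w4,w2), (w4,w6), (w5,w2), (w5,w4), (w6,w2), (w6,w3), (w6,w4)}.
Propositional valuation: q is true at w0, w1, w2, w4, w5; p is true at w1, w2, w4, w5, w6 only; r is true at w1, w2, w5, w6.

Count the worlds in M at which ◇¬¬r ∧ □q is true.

2

Let φ = ◇¬¬r ∧ □q. Evaluate φ at each world:
  w0 (successors {w4}): φ is false.
  w1 (successors {w0, w2}): φ is true.
  w2 (successors {w0, w6}): φ is false.
  w3 (successors {w0, w3, w4}): φ is false.
  w4 (successors {w0, w1, w2, w6}): φ is false.
  w5 (successors {w2, w4}): φ is true.
  w6 (successors {w2, w3, w4}): φ is false.
For instance, at w2:
  At w2: ◇¬¬r is true, □q is false, so ◇¬¬r ∧ □q is false.
    At w2: ◇¬¬r requires ¬¬r at some successor in {w0, w6}.
      ¬¬r holds at w6, so ◇¬¬r is true at w2.
    At w2: □q requires q at every successor {w0, w6}.
      q fails at w6, so □q is false at w2.
Satisfying worlds: {w1, w5}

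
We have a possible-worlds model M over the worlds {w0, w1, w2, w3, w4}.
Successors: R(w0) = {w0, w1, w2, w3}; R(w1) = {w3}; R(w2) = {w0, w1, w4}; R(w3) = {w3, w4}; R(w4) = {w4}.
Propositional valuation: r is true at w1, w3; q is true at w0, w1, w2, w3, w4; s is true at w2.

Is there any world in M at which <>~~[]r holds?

Yes

Let φ = <>~~[]r. Evaluate φ at each world:
  w0 (successors {w0, w1, w2, w3}): φ is true.
  w1 (successors {w3}): φ is false.
  w2 (successors {w0, w1, w4}): φ is true.
  w3 (successors {w3, w4}): φ is false.
  w4 (successors {w4}): φ is false.
Detail at w0 (witness):
  At w0: <>~~[]r requires ~~[]r at some successor in {w0, w1, w2, w3}.
    ~~[]r holds at w1, so <>~~[]r is true at w0.
      At w1: ~[]r is false, so ~~[]r is true.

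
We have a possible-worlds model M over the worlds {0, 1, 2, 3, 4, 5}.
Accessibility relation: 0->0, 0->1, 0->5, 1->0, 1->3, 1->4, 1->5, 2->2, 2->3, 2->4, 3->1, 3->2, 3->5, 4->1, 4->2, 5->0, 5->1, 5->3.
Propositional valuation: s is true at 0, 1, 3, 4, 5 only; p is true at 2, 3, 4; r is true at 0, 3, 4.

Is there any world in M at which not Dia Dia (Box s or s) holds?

No

Let φ = not Dia Dia (Box s or s). Evaluate φ at each world:
  0 (successors {0, 1, 5}): φ is false.
  1 (successors {0, 3, 4, 5}): φ is false.
  2 (successors {2, 3, 4}): φ is false.
  3 (successors {1, 2, 5}): φ is false.
  4 (successors {1, 2}): φ is false.
  5 (successors {0, 1, 3}): φ is false.
For instance, at 0:
  At 0: Dia Dia (Box s or s) is true, so not Dia Dia (Box s or s) is false.
    At 0: Dia Dia (Box s or s) requires Dia (Box s or s) at some successor in {0, 1, 5}.
      Dia (Box s or s) holds at 0, so Dia Dia (Box s or s) is true at 0.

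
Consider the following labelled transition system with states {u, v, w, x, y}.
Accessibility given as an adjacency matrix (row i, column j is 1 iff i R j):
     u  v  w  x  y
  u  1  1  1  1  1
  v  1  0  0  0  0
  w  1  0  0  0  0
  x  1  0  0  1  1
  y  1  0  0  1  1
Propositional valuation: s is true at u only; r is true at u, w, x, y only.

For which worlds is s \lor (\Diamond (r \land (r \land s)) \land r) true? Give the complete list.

Recall that \Diamond ψ holds at a world iff ψ holds at some accessible world.
Let φ = s \lor (\Diamond (r \land (r \land s)) \land r). Evaluate φ at each world:
  u (successors {u, v, w, x, y}): φ is true.
  v (successors {u}): φ is false.
  w (successors {u}): φ is true.
  x (successors {u, x, y}): φ is true.
  y (successors {u, x, y}): φ is true.
For instance, at u:
  At u: s is true, \Diamond (r \land (r \land s)) \land r is true, so s \lor (\Diamond (r \land (r \land s)) \land r) is true.
    At u: \Diamond (r \land (r \land s)) is true, r is true, so \Diamond (r \land (r \land s)) \land r is true.
      At u: \Diamond (r \land (r \land s)) requires r \land (r \land s) at some successor in {u, v, w, x, y}.
        r \land (r \land s) holds at u, so \Diamond (r \land (r \land s)) is true at u.
Satisfying worlds: {u, w, x, y}

u, w, x, y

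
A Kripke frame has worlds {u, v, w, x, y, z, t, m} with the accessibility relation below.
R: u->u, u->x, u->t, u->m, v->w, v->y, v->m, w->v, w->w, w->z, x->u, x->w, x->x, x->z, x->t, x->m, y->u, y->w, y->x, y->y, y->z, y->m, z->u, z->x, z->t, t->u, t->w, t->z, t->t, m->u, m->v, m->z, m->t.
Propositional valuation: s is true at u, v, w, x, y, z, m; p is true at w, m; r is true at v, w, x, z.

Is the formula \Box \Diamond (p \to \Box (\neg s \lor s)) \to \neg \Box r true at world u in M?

Yes

Recall that \Box ψ holds at a world iff ψ holds at every accessible world, and \Diamond ψ holds iff ψ holds at some accessible world.
At u: \Box \Diamond (p \to \Box (\neg s \lor s)) is true, \neg \Box r is true, so \Box \Diamond (p \to \Box (\neg s \lor s)) \to \neg \Box r is true.
  At u: \Box \Diamond (p \to \Box (\neg s \lor s)) requires \Diamond (p \to \Box (\neg s \lor s)) at every successor {u, x, t, m}.
    At u: \Diamond (p \to \Box (\neg s \lor s)) is true.
    At x: \Diamond (p \to \Box (\neg s \lor s)) is true.
    At t: \Diamond (p \to \Box (\neg s \lor s)) is true.
    At m: \Diamond (p \to \Box (\neg s \lor s)) is true.
  So \Box \Diamond (p \to \Box (\neg s \lor s)) is true at u.
  At u: \Box r is false, so \neg \Box r is true.
    At u: \Box r requires r at every successor {u, x, t, m}.
      r fails at u, so \Box r is false at u.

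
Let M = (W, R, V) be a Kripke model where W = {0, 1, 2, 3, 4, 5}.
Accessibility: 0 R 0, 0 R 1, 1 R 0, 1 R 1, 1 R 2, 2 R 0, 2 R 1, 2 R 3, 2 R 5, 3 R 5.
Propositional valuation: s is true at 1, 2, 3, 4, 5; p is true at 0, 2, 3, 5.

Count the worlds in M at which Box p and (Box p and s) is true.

Recall that Box ψ holds at a world iff ψ holds at every accessible world, and Dia ψ holds iff ψ holds at some accessible world.
Let φ = Box p and (Box p and s). Evaluate φ at each world:
  0 (successors {0, 1}): φ is false.
  1 (successors {0, 1, 2}): φ is false.
  2 (successors {0, 1, 3, 5}): φ is false.
  3 (successors {5}): φ is true.
  4 (successors ∅): φ is true.
  5 (successors ∅): φ is true.
For instance, at 2:
  At 2: Box p is false, Box p and s is false, so Box p and (Box p and s) is false.
    At 2: Box p requires p at every successor {0, 1, 3, 5}.
      p fails at 1, so Box p is false at 2.
    At 2: Box p is false, s is true, so Box p and s is false.
      At 2: Box p requires p at every successor {0, 1, 3, 5}.
        p fails at 1, so Box p is false at 2.
Satisfying worlds: {3, 4, 5}

3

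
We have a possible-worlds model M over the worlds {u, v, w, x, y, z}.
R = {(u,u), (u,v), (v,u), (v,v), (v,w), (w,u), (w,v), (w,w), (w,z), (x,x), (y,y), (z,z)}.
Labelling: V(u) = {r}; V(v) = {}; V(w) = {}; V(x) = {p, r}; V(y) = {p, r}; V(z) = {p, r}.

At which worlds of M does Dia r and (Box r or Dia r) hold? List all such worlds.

Recall that Box ψ holds at a world iff ψ holds at every accessible world, and Dia ψ holds iff ψ holds at some accessible world.
Let φ = Dia r and (Box r or Dia r). Evaluate φ at each world:
  u (successors {u, v}): φ is true.
  v (successors {u, v, w}): φ is true.
  w (successors {u, v, w, z}): φ is true.
  x (successors {x}): φ is true.
  y (successors {y}): φ is true.
  z (successors {z}): φ is true.
For instance, at w:
  At w: Dia r is true, Box r or Dia r is true, so Dia r and (Box r or Dia r) is true.
    At w: Dia r requires r at some successor in {u, v, w, z}.
      r holds at u, so Dia r is true at w.
    At w: Box r is false, Dia r is true, so Box r or Dia r is true.
      At w: Box r requires r at every successor {u, v, w, z}.
        r fails at v, so Box r is false at w.
      At w: Dia r requires r at some successor in {u, v, w, z}.
        r holds at u, so Dia r is true at w.
Satisfying worlds: {u, v, w, x, y, z}

u, v, w, x, y, z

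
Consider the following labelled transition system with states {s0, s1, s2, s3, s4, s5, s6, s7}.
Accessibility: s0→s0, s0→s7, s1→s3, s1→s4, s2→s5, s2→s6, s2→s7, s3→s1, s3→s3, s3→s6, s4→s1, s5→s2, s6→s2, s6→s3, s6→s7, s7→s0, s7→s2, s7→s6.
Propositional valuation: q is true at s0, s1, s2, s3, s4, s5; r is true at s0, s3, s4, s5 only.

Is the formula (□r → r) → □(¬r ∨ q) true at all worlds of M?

Yes

Let φ = (□r → r) → □(¬r ∨ q). Evaluate φ at each world:
  s0 (successors {s0, s7}): φ is true.
  s1 (successors {s3, s4}): φ is true.
  s2 (successors {s5, s6, s7}): φ is true.
  s3 (successors {s1, s3, s6}): φ is true.
  s4 (successors {s1}): φ is true.
  s5 (successors {s2}): φ is true.
  s6 (successors {s2, s3, s7}): φ is true.
  s7 (successors {s0, s2, s6}): φ is true.
For instance, at s4:
  At s4: □r → r is true, □(¬r ∨ q) is true, so (□r → r) → □(¬r ∨ q) is true.
    At s4: □r is false, r is true, so □r → r is true.
      At s4: □r requires r at every successor {s1}.
        r fails at s1, so □r is false at s4.
    At s4: □(¬r ∨ q) requires ¬r ∨ q at every successor {s1}.
      At s1: ¬r ∨ q is true.
    So □(¬r ∨ q) is true at s4.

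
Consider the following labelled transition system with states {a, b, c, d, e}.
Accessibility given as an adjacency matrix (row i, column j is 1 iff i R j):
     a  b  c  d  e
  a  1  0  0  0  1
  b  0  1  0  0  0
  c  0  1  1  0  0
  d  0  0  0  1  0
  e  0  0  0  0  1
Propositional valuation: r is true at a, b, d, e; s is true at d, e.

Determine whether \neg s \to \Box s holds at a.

No

At a: \neg s is true, \Box s is false, so \neg s \to \Box s is false.
  At a: \Box s requires s at every successor {a, e}.
    s fails at a, so \Box s is false at a.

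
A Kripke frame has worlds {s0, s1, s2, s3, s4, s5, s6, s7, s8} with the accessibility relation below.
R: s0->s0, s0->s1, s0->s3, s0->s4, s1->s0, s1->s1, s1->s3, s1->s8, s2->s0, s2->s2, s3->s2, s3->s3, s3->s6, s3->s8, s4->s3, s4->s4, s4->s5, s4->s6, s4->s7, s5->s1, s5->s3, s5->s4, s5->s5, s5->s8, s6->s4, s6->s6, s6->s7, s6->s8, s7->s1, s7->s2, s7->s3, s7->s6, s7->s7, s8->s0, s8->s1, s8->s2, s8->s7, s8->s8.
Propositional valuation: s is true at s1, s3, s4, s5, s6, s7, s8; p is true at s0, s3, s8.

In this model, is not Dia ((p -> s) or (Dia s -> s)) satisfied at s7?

No

At s7: Dia ((p -> s) or (Dia s -> s)) is true, so not Dia ((p -> s) or (Dia s -> s)) is false.
  At s7: Dia ((p -> s) or (Dia s -> s)) requires (p -> s) or (Dia s -> s) at some successor in {s1, s2, s3, s6, s7}.
    (p -> s) or (Dia s -> s) holds at s1, so Dia ((p -> s) or (Dia s -> s)) is true at s7.
      At s1: p -> s is true, Dia s -> s is true, so (p -> s) or (Dia s -> s) is true.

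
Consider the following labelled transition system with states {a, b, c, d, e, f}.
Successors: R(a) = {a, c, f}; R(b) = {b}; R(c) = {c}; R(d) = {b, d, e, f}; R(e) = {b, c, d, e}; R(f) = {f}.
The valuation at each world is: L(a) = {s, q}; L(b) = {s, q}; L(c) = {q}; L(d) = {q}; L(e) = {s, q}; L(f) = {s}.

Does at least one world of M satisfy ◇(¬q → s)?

Recall that ◇ψ holds at a world iff ψ holds at some accessible world.
Let φ = ◇(¬q → s). Evaluate φ at each world:
  a (successors {a, c, f}): φ is true.
  b (successors {b}): φ is true.
  c (successors {c}): φ is true.
  d (successors {b, d, e, f}): φ is true.
  e (successors {b, c, d, e}): φ is true.
  f (successors {f}): φ is true.
Detail at a (witness):
  At a: ◇(¬q → s) requires ¬q → s at some successor in {a, c, f}.
    ¬q → s holds at a, so ◇(¬q → s) is true at a.

Yes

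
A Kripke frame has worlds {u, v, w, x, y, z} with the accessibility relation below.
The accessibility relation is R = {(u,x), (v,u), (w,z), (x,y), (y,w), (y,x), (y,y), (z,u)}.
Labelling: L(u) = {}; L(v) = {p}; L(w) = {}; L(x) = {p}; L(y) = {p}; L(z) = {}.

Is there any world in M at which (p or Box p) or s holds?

Yes

Let φ = (p or Box p) or s. Evaluate φ at each world:
  u (successors {x}): φ is true.
  v (successors {u}): φ is true.
  w (successors {z}): φ is false.
  x (successors {y}): φ is true.
  y (successors {w, x, y}): φ is true.
  z (successors {u}): φ is false.
Detail at u (witness):
  At u: p or Box p is true, s is false, so (p or Box p) or s is true.
    At u: p is false, Box p is true, so p or Box p is true.
      At u: Box p requires p at every successor {x}.
        At x: p is true.
      So Box p is true at u.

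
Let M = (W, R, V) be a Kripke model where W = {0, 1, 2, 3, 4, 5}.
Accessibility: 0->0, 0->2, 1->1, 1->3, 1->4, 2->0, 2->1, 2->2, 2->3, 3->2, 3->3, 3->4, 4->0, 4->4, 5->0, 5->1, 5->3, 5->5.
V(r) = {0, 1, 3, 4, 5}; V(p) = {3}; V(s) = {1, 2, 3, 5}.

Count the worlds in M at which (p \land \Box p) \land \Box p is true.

Let φ = (p \land \Box p) \land \Box p. Evaluate φ at each world:
  0 (successors {0, 2}): φ is false.
  1 (successors {1, 3, 4}): φ is false.
  2 (successors {0, 1, 2, 3}): φ is false.
  3 (successors {2, 3, 4}): φ is false.
  4 (successors {0, 4}): φ is false.
  5 (successors {0, 1, 3, 5}): φ is false.
For instance, at 0:
  At 0: p \land \Box p is false, \Box p is false, so (p \land \Box p) \land \Box p is false.
    At 0: p is false, \Box p is false, so p \land \Box p is false.
      At 0: \Box p requires p at every successor {0, 2}.
        p fails at 0, so \Box p is false at 0.
    At 0: \Box p requires p at every successor {0, 2}.
      p fails at 0, so \Box p is false at 0.
Satisfying worlds: none.

0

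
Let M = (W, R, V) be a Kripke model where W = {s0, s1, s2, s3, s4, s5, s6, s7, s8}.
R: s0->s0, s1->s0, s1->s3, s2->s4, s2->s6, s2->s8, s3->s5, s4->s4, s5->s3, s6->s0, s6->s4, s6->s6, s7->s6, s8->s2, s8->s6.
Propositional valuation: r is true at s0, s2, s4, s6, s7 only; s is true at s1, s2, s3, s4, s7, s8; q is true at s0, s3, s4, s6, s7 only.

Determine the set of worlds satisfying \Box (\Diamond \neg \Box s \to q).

s0, s1, s4, s5, s6, s7

Recall that \Box ψ holds at a world iff ψ holds at every accessible world, and \Diamond ψ holds iff ψ holds at some accessible world.
Let φ = \Box (\Diamond \neg \Box s \to q). Evaluate φ at each world:
  s0 (successors {s0}): φ is true.
  s1 (successors {s0, s3}): φ is true.
  s2 (successors {s4, s6, s8}): φ is false.
  s3 (successors {s5}): φ is false.
  s4 (successors {s4}): φ is true.
  s5 (successors {s3}): φ is true.
  s6 (successors {s0, s4, s6}): φ is true.
  s7 (successors {s6}): φ is true.
  s8 (successors {s2, s6}): φ is false.
For instance, at s1:
  At s1: \Box (\Diamond \neg \Box s \to q) requires \Diamond \neg \Box s \to q at every successor {s0, s3}.
      At s0: \Diamond \neg \Box s is true, q is true, so \Diamond \neg \Box s \to q is true.
      At s3: \Diamond \neg \Box s is false, q is true, so \Diamond \neg \Box s \to q is true.
  So \Box (\Diamond \neg \Box s \to q) is true at s1.
Satisfying worlds: {s0, s1, s4, s5, s6, s7}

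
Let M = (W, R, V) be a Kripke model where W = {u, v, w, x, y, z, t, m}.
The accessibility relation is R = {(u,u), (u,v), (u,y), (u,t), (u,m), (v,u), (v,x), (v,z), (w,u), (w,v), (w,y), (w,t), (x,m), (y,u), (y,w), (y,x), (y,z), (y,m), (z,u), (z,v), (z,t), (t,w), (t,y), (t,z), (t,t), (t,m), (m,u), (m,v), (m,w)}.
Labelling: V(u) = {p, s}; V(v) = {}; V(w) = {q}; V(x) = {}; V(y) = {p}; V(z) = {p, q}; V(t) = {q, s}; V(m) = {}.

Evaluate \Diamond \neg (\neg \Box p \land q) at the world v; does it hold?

At v: \Diamond \neg (\neg \Box p \land q) requires \neg (\neg \Box p \land q) at some successor in {u, x, z}.
  \neg (\neg \Box p \land q) holds at u, so \Diamond \neg (\neg \Box p \land q) is true at v.
    At u: \neg \Box p \land q is false, so \neg (\neg \Box p \land q) is true.
      At u: \neg \Box p is true, q is false, so \neg \Box p \land q is false.

Yes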